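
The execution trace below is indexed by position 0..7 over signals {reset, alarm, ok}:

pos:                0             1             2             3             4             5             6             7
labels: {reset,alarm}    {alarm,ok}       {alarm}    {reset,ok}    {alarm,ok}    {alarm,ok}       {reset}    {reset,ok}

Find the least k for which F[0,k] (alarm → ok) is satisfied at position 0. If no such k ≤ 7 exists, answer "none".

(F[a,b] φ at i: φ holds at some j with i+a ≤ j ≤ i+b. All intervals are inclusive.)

1

Scan j = 0,1,… for (alarm → ok):
  j=0: fails
  j=1: holds
First hit at j=1, so smallest k = 1-0 = 1.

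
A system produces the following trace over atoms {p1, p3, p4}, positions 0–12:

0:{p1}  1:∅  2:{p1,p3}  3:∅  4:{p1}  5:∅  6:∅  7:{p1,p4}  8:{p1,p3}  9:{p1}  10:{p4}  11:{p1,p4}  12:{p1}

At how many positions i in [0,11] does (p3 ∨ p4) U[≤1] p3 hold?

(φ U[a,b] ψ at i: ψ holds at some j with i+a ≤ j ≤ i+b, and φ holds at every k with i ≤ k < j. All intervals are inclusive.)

Evaluate at each i in [0,11]:
  i=0: ✗ (no rhs in [0,1])
  i=1: ✗ (lhs fails at k=1 before rhs at j=2)
  i=2: ✓ (rhs at j=2)
  i=3: ✗ (no rhs in [3,4])
  i=4: ✗ (no rhs in [4,5])
  i=5: ✗ (no rhs in [5,6])
  i=6: ✗ (no rhs in [6,7])
  i=7: ✓ (rhs at j=8; lhs holds on [7,7])
  i=8: ✓ (rhs at j=8)
  i=9: ✗ (no rhs in [9,10])
  i=10: ✗ (no rhs in [10,11])
  i=11: ✗ (no rhs in [11,12])
Positions where it holds: {2, 7, 8} → 3.

3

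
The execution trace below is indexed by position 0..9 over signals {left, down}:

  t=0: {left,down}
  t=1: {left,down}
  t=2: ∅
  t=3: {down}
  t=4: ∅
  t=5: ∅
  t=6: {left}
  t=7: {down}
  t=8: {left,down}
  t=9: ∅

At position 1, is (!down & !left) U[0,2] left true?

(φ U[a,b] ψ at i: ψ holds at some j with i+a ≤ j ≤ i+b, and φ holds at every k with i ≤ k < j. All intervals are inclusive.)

Need some j in [1,3] with left, and (!down & !left) at every k in [1,j-1].
  j=1: left holds; no prefix to check → satisfied.

Holds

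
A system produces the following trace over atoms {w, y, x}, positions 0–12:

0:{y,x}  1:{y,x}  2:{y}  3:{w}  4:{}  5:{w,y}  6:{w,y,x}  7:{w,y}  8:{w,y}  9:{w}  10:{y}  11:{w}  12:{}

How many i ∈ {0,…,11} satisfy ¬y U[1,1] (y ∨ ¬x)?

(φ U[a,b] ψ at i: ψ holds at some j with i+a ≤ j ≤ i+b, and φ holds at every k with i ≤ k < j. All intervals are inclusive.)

Evaluate at each i in [0,11]:
  i=0: ✗ (lhs fails at k=0 before rhs at j=1)
  i=1: ✗ (lhs fails at k=1 before rhs at j=2)
  i=2: ✗ (lhs fails at k=2 before rhs at j=3)
  i=3: ✓ (rhs at j=4; lhs holds on [3,3])
  i=4: ✓ (rhs at j=5; lhs holds on [4,4])
  i=5: ✗ (lhs fails at k=5 before rhs at j=6)
  i=6: ✗ (lhs fails at k=6 before rhs at j=7)
  i=7: ✗ (lhs fails at k=7 before rhs at j=8)
  i=8: ✗ (lhs fails at k=8 before rhs at j=9)
  i=9: ✓ (rhs at j=10; lhs holds on [9,9])
  i=10: ✗ (lhs fails at k=10 before rhs at j=11)
  i=11: ✓ (rhs at j=12; lhs holds on [11,11])
Positions where it holds: {3, 4, 9, 11} → 4.

4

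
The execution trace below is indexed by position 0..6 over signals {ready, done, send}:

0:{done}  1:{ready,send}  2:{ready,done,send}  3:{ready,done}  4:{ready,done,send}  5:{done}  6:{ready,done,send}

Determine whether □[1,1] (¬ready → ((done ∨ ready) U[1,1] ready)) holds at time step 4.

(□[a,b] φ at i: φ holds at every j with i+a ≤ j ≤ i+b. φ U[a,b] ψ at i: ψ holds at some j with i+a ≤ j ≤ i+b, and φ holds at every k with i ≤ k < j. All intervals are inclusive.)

Check (¬ready → ((done ∨ ready) U[1,1] ready)) at every j in [5,5]:
  j=5: antecedent true; consequent holds → ✓
All positions satisfy it → formula holds.

Holds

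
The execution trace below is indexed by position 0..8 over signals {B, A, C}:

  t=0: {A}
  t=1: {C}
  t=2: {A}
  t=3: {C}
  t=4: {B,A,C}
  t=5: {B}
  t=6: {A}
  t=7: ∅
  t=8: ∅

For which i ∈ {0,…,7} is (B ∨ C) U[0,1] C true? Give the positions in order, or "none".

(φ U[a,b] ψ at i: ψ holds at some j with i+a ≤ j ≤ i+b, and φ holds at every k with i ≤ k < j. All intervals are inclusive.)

1, 3, 4

Evaluate at each i in [0,7]:
  i=0: ✗ (lhs fails at k=0 before rhs at j=1)
  i=1: ✓ (rhs at j=1)
  i=2: ✗ (lhs fails at k=2 before rhs at j=3)
  i=3: ✓ (rhs at j=3)
  i=4: ✓ (rhs at j=4)
  i=5: ✗ (no rhs in [5,6])
  i=6: ✗ (no rhs in [6,7])
  i=7: ✗ (no rhs in [7,8])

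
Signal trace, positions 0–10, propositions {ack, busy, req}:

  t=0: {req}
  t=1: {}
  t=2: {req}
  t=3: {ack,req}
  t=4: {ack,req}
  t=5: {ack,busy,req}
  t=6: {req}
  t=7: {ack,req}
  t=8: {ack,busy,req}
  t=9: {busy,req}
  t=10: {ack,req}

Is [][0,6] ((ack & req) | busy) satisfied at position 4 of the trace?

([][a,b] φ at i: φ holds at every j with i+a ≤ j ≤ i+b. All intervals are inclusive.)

Does not hold

Check ((ack & req) | busy) at every j in [4,10]:
  j=4: true
  j=5: true
  j=6: false
  j=7: true
  j=8: true
  j=9: true
  j=10: true
Fails at j=6 → formula fails.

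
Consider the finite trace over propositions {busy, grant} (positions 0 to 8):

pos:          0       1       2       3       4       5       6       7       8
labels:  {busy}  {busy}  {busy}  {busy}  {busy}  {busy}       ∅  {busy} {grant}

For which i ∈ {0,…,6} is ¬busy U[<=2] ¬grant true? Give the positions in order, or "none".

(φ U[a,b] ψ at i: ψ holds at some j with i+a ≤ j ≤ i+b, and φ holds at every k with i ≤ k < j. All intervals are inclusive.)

Evaluate at each i in [0,6]:
  i=0: ✓ (rhs at j=0)
  i=1: ✓ (rhs at j=1)
  i=2: ✓ (rhs at j=2)
  i=3: ✓ (rhs at j=3)
  i=4: ✓ (rhs at j=4)
  i=5: ✓ (rhs at j=5)
  i=6: ✓ (rhs at j=6)

0, 1, 2, 3, 4, 5, 6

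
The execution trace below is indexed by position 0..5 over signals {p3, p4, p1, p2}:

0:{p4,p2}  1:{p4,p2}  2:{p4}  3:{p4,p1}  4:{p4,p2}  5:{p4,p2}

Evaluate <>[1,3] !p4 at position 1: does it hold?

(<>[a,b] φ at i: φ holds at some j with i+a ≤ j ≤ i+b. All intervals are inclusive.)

Check !p4 at each j in [2,4]:
  j=2: false
  j=3: false
  j=4: false
No position in the window satisfies it → formula fails.

False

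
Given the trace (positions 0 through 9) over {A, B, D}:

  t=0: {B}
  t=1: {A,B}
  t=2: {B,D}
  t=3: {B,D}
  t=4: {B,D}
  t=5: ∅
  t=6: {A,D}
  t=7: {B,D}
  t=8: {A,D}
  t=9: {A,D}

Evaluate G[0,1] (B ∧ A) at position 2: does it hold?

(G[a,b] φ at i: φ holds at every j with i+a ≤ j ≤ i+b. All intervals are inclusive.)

False

Check (B ∧ A) at every j in [2,3]:
  j=2: false
  j=3: false
Fails at j=2 → formula fails.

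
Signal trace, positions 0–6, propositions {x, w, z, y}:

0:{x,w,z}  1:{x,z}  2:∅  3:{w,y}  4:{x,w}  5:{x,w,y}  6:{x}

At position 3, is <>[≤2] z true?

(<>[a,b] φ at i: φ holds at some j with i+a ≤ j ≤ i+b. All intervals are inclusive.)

Check z at each j in [3,5]:
  j=3: false
  j=4: false
  j=5: false
No position in the window satisfies it → formula fails.

False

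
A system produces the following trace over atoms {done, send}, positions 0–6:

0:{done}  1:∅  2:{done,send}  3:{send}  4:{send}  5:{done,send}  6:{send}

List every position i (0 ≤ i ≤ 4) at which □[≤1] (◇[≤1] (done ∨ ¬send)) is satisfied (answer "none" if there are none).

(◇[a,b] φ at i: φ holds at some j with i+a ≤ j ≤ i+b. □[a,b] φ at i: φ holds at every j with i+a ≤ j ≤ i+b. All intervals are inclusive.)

Evaluate at each i in [0,4]:
  i=0: ✓ (all of [0,1])
  i=1: ✓ (all of [1,2])
  i=2: ✗ (fails at j=3)
  i=3: ✗ (fails at j=3)
  i=4: ✓ (all of [4,5])

0, 1, 4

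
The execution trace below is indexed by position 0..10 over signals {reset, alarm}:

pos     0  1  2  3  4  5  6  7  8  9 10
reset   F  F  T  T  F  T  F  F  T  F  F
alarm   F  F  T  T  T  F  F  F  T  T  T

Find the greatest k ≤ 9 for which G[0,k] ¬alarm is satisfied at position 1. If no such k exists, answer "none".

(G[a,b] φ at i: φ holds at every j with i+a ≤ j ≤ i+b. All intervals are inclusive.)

0

¬alarm must hold from j=1 onward; find where it first fails.
  j=1: holds
  j=2: fails
Holds on [1,1], so largest k = 0.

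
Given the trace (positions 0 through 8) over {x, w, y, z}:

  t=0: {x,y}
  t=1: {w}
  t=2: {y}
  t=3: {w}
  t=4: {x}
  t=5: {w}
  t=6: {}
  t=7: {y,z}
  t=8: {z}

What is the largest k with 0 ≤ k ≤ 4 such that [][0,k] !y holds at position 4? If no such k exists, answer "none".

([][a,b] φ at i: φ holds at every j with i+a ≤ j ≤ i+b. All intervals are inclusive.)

!y must hold from j=4 onward; find where it first fails.
  j=4: holds
  j=5: holds
  j=6: holds
  j=7: fails
Holds on [4,6], so largest k = 2.

2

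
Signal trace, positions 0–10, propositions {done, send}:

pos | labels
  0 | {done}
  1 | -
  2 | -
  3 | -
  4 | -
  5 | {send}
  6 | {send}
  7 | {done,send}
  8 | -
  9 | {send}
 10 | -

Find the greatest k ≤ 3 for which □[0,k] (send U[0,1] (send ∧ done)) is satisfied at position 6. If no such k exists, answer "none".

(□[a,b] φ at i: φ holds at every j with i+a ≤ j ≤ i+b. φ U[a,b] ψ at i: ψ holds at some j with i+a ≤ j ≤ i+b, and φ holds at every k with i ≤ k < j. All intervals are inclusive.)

(send U[0,1] (send ∧ done)) must hold from j=6 onward; find where it first fails.
  j=6: holds
  j=7: holds
  j=8: fails
Holds on [6,7], so largest k = 1.

1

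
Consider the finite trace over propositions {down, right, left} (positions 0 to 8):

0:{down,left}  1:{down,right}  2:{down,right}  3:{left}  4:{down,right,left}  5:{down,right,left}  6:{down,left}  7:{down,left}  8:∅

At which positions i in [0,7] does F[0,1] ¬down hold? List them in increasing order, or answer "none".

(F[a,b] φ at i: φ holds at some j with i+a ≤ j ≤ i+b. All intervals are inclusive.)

Evaluate at each i in [0,7]:
  i=0: ✗ (none in [0,1])
  i=1: ✗ (none in [1,2])
  i=2: ✓ (witness j=3)
  i=3: ✓ (witness j=3)
  i=4: ✗ (none in [4,5])
  i=5: ✗ (none in [5,6])
  i=6: ✗ (none in [6,7])
  i=7: ✓ (witness j=8)

2, 3, 7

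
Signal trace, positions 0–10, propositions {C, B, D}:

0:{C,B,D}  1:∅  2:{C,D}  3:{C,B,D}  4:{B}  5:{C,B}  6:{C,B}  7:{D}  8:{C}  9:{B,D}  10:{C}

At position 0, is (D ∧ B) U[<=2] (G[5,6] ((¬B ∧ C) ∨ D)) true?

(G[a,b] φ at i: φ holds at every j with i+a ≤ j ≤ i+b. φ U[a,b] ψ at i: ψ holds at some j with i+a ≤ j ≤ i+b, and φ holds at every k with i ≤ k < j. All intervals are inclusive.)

False

Need some j in [0,2] with G[5,6] ((¬B ∧ C) ∨ D), and (D ∧ B) at every k in [0,j-1].
  j=0: G[5,6] ((¬B ∧ C) ∨ D) — fails at 5.
  j=1: G[5,6] ((¬B ∧ C) ∨ D) — fails at 6.
  j=2: G[5,6] ((¬B ∧ C) ∨ D) holds, but (D ∧ B) fails at k=1 → not this j.
No j in the window works → until fails.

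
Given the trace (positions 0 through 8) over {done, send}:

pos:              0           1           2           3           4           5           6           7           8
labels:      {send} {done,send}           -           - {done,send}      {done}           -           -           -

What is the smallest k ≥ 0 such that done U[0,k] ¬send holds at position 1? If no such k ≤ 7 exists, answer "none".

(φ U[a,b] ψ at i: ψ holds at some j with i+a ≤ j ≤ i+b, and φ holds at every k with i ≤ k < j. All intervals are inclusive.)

1

Need earliest j ≥ 1 with ¬send, and done at every k in [1,j-1].
  j=1: rhs fails.
  j=2: rhs holds; lhs holds on [1,1]. k = 1.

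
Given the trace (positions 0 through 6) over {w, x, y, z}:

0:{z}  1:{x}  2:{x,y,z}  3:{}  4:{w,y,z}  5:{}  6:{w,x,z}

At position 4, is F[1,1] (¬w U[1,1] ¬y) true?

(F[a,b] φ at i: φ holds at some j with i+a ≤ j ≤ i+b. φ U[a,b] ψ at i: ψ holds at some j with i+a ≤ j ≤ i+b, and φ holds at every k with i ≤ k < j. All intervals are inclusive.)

Check (¬w U[1,1] ¬y) at each j in [5,5]:
  j=5: holds
Found at j=5 → formula holds.

Holds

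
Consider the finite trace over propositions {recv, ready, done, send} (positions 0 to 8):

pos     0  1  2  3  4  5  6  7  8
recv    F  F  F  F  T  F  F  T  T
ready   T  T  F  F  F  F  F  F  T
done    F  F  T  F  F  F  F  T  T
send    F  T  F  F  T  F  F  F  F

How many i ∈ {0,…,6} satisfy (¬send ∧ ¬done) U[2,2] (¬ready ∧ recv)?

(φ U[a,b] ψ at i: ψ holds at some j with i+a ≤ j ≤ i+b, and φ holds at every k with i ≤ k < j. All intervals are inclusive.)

1

Evaluate at each i in [0,6]:
  i=0: ✗ (no rhs in [2,2])
  i=1: ✗ (no rhs in [3,3])
  i=2: ✗ (lhs fails at k=2 before rhs at j=4)
  i=3: ✗ (no rhs in [5,5])
  i=4: ✗ (no rhs in [6,6])
  i=5: ✓ (rhs at j=7; lhs holds on [5,6])
  i=6: ✗ (no rhs in [8,8])
Positions where it holds: {5} → 1.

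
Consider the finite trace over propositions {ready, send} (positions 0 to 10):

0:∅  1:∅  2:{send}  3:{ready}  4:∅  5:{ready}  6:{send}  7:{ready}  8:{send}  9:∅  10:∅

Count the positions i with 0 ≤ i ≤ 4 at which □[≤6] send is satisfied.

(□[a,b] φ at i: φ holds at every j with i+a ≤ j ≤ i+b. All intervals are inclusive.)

Evaluate at each i in [0,4]:
  i=0: ✗ (fails at j=0)
  i=1: ✗ (fails at j=1)
  i=2: ✗ (fails at j=3)
  i=3: ✗ (fails at j=3)
  i=4: ✗ (fails at j=4)
Positions where it holds: {} → 0.

0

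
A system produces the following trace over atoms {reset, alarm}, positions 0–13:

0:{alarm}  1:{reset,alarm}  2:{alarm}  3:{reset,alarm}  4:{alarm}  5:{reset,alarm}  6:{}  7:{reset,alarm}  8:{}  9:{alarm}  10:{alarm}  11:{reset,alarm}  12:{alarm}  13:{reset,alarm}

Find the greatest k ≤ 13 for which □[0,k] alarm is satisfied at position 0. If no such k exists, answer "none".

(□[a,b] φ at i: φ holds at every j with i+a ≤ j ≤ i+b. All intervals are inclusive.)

5

alarm must hold from j=0 onward; find where it first fails.
  j=0: holds
  j=1: holds
  j=2: holds
  j=3: holds
  j=4: holds
  j=5: holds
  j=6: fails
Holds on [0,5], so largest k = 5.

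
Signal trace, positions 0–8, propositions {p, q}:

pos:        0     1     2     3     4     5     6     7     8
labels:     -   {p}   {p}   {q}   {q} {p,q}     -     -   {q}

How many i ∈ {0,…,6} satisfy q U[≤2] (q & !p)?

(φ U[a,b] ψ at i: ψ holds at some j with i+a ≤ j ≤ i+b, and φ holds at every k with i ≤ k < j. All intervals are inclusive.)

2

Evaluate at each i in [0,6]:
  i=0: ✗ (no rhs in [0,2])
  i=1: ✗ (lhs fails at k=1 before rhs at j=3)
  i=2: ✗ (lhs fails at k=2 before rhs at j=3)
  i=3: ✓ (rhs at j=3)
  i=4: ✓ (rhs at j=4)
  i=5: ✗ (no rhs in [5,7])
  i=6: ✗ (lhs fails at k=6 before rhs at j=8)
Positions where it holds: {3, 4} → 2.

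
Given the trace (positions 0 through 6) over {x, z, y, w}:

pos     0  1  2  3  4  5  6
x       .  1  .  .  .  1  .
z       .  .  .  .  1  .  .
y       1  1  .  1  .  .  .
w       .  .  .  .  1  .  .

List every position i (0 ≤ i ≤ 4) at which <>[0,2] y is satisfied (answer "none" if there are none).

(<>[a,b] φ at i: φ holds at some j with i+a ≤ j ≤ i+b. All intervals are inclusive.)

Evaluate at each i in [0,4]:
  i=0: ✓ (witness j=0)
  i=1: ✓ (witness j=1)
  i=2: ✓ (witness j=3)
  i=3: ✓ (witness j=3)
  i=4: ✗ (none in [4,6])

0, 1, 2, 3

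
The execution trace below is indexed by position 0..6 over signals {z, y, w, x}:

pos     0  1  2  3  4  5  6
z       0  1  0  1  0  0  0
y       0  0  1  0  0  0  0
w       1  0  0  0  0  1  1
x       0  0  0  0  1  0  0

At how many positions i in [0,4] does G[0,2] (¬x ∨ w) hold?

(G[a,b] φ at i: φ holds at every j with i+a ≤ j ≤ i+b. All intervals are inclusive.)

Evaluate at each i in [0,4]:
  i=0: ✓ (all of [0,2])
  i=1: ✓ (all of [1,3])
  i=2: ✗ (fails at j=4)
  i=3: ✗ (fails at j=4)
  i=4: ✗ (fails at j=4)
Positions where it holds: {0, 1} → 2.

2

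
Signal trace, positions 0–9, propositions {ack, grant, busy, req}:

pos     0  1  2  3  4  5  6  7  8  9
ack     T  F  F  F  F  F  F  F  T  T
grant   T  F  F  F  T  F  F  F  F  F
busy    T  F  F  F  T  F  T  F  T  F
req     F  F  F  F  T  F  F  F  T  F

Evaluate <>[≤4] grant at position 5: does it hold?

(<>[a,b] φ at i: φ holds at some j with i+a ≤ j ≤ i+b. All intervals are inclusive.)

False

Check grant at each j in [5,9]:
  j=5: false
  j=6: false
  j=7: false
  j=8: false
  j=9: false
No position in the window satisfies it → formula fails.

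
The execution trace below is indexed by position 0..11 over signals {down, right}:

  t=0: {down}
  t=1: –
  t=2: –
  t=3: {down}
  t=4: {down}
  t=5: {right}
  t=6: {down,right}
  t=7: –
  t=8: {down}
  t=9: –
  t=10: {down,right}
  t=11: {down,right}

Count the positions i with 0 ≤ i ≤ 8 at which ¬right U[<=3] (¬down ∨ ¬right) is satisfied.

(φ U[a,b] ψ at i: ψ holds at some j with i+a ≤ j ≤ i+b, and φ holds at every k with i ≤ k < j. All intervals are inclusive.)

8

Evaluate at each i in [0,8]:
  i=0: ✓ (rhs at j=0)
  i=1: ✓ (rhs at j=1)
  i=2: ✓ (rhs at j=2)
  i=3: ✓ (rhs at j=3)
  i=4: ✓ (rhs at j=4)
  i=5: ✓ (rhs at j=5)
  i=6: ✗ (lhs fails at k=6 before rhs at j=7)
  i=7: ✓ (rhs at j=7)
  i=8: ✓ (rhs at j=8)
Positions where it holds: {0, 1, 2, 3, 4, 5, 7, 8} → 8.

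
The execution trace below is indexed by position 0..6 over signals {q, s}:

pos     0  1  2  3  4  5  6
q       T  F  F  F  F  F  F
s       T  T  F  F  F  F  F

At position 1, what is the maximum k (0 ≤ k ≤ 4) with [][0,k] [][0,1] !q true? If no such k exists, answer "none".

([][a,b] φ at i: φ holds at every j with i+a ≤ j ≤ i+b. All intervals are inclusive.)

[][0,1] !q must hold from j=1 onward; find where it first fails.
  j=1: holds
  j=2: holds
  j=3: holds
  j=4: holds
  j=5: holds
Holds through j=5; largest k = 4.

4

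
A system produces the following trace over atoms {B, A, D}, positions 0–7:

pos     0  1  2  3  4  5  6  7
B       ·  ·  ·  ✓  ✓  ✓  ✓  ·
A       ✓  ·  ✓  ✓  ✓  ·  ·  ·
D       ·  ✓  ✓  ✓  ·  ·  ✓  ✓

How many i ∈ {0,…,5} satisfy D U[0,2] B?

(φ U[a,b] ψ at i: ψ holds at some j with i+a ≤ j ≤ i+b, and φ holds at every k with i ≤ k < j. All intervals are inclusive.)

Evaluate at each i in [0,5]:
  i=0: ✗ (no rhs in [0,2])
  i=1: ✓ (rhs at j=3; lhs holds on [1,2])
  i=2: ✓ (rhs at j=3; lhs holds on [2,2])
  i=3: ✓ (rhs at j=3)
  i=4: ✓ (rhs at j=4)
  i=5: ✓ (rhs at j=5)
Positions where it holds: {1, 2, 3, 4, 5} → 5.

5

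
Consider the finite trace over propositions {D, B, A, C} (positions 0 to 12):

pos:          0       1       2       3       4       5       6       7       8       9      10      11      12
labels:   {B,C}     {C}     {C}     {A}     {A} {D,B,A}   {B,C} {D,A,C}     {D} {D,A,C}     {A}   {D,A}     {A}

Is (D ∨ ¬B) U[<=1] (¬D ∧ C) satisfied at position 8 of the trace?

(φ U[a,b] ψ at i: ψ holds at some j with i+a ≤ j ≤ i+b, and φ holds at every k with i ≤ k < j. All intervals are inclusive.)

No

Need some j in [8,9] with (¬D ∧ C), and (D ∨ ¬B) at every k in [8,j-1].
  j=8: (¬D ∧ C) false.
  j=9: (¬D ∧ C) false.
No j in the window works → until fails.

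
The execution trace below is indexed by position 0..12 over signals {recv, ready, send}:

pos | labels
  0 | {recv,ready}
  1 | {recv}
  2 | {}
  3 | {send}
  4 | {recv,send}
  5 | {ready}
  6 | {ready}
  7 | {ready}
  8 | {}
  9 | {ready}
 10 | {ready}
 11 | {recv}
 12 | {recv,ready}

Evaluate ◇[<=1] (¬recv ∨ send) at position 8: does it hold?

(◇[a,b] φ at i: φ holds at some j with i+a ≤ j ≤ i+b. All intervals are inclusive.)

Yes

Check (¬recv ∨ send) at each j in [8,9]:
  j=8: true
  j=9: true
Found at j=8 → formula holds.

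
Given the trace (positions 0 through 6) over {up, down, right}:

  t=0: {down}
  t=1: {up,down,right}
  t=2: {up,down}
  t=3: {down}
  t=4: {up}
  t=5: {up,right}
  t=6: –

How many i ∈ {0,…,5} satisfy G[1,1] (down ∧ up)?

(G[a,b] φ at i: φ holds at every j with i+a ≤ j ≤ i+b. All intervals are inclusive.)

2

Evaluate at each i in [0,5]:
  i=0: ✓ (all of [1,1])
  i=1: ✓ (all of [2,2])
  i=2: ✗ (fails at j=3)
  i=3: ✗ (fails at j=4)
  i=4: ✗ (fails at j=5)
  i=5: ✗ (fails at j=6)
Positions where it holds: {0, 1} → 2.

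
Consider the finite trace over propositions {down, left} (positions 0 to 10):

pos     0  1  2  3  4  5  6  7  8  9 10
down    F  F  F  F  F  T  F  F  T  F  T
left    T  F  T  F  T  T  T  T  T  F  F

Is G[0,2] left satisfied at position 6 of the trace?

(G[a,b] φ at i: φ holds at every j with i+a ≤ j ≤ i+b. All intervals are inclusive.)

Holds

Check left at every j in [6,8]:
  j=6: true
  j=7: true
  j=8: true
All positions satisfy it → formula holds.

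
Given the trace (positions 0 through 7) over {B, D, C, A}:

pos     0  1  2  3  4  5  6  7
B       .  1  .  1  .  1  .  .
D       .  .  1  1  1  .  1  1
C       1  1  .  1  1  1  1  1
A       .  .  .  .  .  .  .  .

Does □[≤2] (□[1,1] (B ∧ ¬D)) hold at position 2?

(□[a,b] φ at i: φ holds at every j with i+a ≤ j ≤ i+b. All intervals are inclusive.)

Check □[1,1] (B ∧ ¬D) at every j in [2,4]:
  j=2: fails at 3
  j=3: fails at 4
  j=4: holds on [5,5]
Fails at j=2 → formula fails.

No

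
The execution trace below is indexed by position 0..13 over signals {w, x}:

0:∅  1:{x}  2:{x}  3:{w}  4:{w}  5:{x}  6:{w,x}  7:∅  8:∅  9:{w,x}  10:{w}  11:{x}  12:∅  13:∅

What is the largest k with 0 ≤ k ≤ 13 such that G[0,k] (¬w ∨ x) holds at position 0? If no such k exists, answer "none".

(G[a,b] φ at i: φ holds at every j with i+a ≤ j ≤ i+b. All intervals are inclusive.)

2

(¬w ∨ x) must hold from j=0 onward; find where it first fails.
  j=0: holds
  j=1: holds
  j=2: holds
  j=3: fails
Holds on [0,2], so largest k = 2.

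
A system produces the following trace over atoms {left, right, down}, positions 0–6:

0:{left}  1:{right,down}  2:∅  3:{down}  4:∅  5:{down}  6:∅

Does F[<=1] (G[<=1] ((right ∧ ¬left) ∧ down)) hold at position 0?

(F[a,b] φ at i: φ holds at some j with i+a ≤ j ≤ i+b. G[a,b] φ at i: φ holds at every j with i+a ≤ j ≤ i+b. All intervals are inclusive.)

Check G[<=1] ((right ∧ ¬left) ∧ down) at each j in [0,1]:
  j=0: fails at 0
  j=1: fails at 2
No position in the window satisfies it → formula fails.

False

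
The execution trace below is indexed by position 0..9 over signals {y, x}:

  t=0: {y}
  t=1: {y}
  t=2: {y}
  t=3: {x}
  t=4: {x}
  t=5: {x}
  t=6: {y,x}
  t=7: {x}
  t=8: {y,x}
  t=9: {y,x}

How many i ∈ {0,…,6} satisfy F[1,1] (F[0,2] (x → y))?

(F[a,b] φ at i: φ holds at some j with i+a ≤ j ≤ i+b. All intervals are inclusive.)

6

Evaluate at each i in [0,6]:
  i=0: ✓ (witness j=1)
  i=1: ✓ (witness j=2)
  i=2: ✗ (none in [3,3])
  i=3: ✓ (witness j=4)
  i=4: ✓ (witness j=5)
  i=5: ✓ (witness j=6)
  i=6: ✓ (witness j=7)
Positions where it holds: {0, 1, 3, 4, 5, 6} → 6.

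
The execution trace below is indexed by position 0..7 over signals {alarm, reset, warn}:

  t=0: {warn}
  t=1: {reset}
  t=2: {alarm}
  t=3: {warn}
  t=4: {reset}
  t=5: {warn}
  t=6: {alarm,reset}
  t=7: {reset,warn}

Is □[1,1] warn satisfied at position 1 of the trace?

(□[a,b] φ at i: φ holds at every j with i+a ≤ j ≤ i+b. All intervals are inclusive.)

False

Check warn at every j in [2,2]:
  j=2: false
Fails at j=2 → formula fails.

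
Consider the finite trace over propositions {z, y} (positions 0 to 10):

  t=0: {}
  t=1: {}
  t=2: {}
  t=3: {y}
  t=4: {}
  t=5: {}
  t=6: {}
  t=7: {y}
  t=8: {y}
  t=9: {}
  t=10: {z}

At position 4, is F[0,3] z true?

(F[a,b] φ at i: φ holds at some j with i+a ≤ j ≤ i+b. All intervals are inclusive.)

Check z at each j in [4,7]:
  j=4: false
  j=5: false
  j=6: false
  j=7: false
No position in the window satisfies it → formula fails.

Does not hold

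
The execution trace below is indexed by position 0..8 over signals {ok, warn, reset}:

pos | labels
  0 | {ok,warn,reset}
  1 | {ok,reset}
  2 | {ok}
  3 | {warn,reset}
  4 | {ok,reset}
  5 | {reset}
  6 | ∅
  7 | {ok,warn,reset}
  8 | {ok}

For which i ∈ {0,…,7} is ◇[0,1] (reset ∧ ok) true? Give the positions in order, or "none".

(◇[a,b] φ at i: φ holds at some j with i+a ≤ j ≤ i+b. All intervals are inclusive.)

0, 1, 3, 4, 6, 7

Evaluate at each i in [0,7]:
  i=0: ✓ (witness j=0)
  i=1: ✓ (witness j=1)
  i=2: ✗ (none in [2,3])
  i=3: ✓ (witness j=4)
  i=4: ✓ (witness j=4)
  i=5: ✗ (none in [5,6])
  i=6: ✓ (witness j=7)
  i=7: ✓ (witness j=7)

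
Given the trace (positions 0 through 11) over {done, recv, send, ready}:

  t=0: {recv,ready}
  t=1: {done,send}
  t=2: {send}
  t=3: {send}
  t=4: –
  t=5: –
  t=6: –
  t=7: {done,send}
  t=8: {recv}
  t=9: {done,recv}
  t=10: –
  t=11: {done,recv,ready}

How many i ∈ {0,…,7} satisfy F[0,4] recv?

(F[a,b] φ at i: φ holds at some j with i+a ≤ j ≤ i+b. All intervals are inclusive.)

5

Evaluate at each i in [0,7]:
  i=0: ✓ (witness j=0)
  i=1: ✗ (none in [1,5])
  i=2: ✗ (none in [2,6])
  i=3: ✗ (none in [3,7])
  i=4: ✓ (witness j=8)
  i=5: ✓ (witness j=8)
  i=6: ✓ (witness j=8)
  i=7: ✓ (witness j=8)
Positions where it holds: {0, 4, 5, 6, 7} → 5.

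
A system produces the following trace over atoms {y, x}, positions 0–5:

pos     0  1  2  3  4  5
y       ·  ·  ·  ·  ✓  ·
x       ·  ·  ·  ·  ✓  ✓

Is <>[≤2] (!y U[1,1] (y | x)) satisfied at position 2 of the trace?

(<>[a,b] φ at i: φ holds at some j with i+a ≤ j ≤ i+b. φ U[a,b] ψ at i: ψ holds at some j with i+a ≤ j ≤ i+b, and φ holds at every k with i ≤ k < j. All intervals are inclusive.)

Check (!y U[1,1] (y | x)) at each j in [2,4]:
  j=2: fails
  j=3: holds
  j=4: fails
Found at j=3 → formula holds.

Yes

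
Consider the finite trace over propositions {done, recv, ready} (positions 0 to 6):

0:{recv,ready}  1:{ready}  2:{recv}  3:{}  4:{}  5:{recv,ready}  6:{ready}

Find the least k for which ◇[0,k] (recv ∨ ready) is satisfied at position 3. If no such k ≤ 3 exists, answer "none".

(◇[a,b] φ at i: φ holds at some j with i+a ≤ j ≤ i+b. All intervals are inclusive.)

2

Scan j = 3,4,… for (recv ∨ ready):
  j=3: fails
  j=4: fails
  j=5: holds
First hit at j=5, so smallest k = 5-3 = 2.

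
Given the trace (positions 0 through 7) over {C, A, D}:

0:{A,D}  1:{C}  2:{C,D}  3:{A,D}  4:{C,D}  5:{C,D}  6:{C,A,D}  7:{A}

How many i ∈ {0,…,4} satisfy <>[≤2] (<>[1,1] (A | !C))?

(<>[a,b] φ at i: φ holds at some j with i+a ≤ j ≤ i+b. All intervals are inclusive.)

Evaluate at each i in [0,4]:
  i=0: ✓ (witness j=2)
  i=1: ✓ (witness j=2)
  i=2: ✓ (witness j=2)
  i=3: ✓ (witness j=5)
  i=4: ✓ (witness j=5)
Positions where it holds: {0, 1, 2, 3, 4} → 5.

5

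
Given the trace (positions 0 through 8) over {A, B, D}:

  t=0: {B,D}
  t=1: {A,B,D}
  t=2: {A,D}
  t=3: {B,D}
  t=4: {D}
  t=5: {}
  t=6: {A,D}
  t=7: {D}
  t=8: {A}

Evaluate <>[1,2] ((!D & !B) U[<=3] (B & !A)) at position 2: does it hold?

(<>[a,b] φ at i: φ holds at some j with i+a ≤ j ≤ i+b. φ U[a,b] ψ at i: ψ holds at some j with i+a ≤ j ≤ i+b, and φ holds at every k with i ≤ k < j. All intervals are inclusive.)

Check ((!D & !B) U[<=3] (B & !A)) at each j in [3,4]:
  j=3: holds
  j=4: fails
Found at j=3 → formula holds.

Yes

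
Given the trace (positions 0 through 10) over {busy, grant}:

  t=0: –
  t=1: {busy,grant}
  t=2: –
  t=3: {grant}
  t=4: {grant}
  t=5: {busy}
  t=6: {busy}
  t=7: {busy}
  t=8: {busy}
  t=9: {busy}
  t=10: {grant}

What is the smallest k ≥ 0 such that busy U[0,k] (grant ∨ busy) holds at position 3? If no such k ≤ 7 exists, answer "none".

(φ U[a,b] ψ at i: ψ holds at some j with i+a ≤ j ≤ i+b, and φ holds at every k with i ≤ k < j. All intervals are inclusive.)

0

Need earliest j ≥ 3 with (grant ∨ busy), and busy at every k in [3,j-1].
  j=3: rhs holds (empty prefix). k = 0.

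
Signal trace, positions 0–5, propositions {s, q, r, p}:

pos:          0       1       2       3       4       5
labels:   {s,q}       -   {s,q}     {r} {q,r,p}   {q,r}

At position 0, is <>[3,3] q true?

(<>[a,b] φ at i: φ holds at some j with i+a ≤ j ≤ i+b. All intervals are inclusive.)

False

Check q at each j in [3,3]:
  j=3: false
No position in the window satisfies it → formula fails.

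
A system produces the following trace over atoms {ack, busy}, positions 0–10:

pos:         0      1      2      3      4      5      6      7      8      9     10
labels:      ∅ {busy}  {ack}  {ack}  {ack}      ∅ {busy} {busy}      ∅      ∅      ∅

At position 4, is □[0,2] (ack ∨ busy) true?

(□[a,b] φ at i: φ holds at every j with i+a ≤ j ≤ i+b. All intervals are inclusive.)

Check (ack ∨ busy) at every j in [4,6]:
  j=4: true
  j=5: false
  j=6: true
Fails at j=5 → formula fails.

Does not hold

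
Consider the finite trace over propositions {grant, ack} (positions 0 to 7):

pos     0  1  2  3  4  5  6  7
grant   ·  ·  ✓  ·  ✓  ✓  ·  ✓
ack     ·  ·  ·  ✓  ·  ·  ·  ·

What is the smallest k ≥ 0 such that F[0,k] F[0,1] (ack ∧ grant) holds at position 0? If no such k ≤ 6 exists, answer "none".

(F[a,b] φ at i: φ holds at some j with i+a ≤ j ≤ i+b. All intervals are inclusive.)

Scan j = 0,1,… for F[0,1] (ack ∧ grant):
  j=0: fails
  j=1: fails
  j=2: fails
  j=3: fails
  j=4: fails
  j=5: fails
  j=6: fails
No j in [0,6] satisfies it → none.

none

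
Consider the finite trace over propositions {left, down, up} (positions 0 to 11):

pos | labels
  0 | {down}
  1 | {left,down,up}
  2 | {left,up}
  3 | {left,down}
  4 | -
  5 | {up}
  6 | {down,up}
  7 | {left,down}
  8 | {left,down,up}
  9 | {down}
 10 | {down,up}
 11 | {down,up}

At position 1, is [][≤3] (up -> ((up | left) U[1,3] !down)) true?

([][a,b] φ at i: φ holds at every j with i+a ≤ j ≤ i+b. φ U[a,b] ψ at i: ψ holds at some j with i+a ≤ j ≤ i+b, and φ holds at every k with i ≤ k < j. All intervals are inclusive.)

Yes

Check (up -> ((up | left) U[1,3] !down)) at every j in [1,4]:
  j=1: antecedent true; consequent holds → ✓
  j=2: antecedent true; consequent holds → ✓
  j=3: antecedent false → ✓
  j=4: antecedent false → ✓
All positions satisfy it → formula holds.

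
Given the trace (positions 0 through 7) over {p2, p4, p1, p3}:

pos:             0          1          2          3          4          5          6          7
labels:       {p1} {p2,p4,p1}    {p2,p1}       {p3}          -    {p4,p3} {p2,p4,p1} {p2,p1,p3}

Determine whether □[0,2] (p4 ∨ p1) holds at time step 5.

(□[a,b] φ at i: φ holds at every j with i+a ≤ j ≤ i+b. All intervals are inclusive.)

True

Check (p4 ∨ p1) at every j in [5,7]:
  j=5: true
  j=6: true
  j=7: true
All positions satisfy it → formula holds.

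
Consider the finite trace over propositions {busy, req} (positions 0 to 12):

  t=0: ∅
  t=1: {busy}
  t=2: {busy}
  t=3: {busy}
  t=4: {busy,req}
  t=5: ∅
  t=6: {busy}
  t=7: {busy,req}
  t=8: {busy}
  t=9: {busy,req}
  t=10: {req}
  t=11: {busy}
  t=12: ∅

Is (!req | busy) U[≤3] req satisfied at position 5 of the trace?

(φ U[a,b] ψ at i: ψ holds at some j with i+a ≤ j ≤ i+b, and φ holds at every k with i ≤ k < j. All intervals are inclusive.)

Need some j in [5,8] with req, and (!req | busy) at every k in [5,j-1].
  j=5: req false.
  j=6: req false.
  j=7: req holds; (!req | busy) holds at every k in [5,6] → satisfied.

Yes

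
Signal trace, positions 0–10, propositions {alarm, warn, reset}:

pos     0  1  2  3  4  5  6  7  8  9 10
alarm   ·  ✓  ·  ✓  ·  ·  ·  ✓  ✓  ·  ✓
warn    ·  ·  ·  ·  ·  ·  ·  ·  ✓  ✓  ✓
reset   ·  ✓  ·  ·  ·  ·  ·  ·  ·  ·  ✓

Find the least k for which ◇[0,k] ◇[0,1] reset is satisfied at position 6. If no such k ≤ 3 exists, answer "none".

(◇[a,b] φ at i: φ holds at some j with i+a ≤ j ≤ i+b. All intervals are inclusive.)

3

Scan j = 6,7,… for ◇[0,1] reset:
  j=6: fails
  j=7: fails
  j=8: fails
  j=9: holds
First hit at j=9, so smallest k = 9-6 = 3.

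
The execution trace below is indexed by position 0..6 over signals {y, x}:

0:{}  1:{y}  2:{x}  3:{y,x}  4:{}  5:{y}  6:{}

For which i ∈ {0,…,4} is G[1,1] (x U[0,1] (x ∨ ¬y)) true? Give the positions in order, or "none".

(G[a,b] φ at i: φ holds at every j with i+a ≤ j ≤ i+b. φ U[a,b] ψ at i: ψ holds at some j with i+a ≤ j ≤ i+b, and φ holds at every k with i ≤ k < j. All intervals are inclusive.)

1, 2, 3

Evaluate at each i in [0,4]:
  i=0: ✗ (fails at j=1)
  i=1: ✓ (all of [2,2])
  i=2: ✓ (all of [3,3])
  i=3: ✓ (all of [4,4])
  i=4: ✗ (fails at j=5)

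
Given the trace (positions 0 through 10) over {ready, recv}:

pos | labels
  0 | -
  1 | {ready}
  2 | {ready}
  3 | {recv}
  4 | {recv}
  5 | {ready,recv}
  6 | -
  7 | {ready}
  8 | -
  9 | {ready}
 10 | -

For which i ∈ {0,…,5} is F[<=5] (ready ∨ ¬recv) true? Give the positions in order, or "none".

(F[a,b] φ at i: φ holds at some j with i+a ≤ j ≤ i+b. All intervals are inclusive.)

0, 1, 2, 3, 4, 5

Evaluate at each i in [0,5]:
  i=0: ✓ (witness j=0)
  i=1: ✓ (witness j=1)
  i=2: ✓ (witness j=2)
  i=3: ✓ (witness j=5)
  i=4: ✓ (witness j=5)
  i=5: ✓ (witness j=5)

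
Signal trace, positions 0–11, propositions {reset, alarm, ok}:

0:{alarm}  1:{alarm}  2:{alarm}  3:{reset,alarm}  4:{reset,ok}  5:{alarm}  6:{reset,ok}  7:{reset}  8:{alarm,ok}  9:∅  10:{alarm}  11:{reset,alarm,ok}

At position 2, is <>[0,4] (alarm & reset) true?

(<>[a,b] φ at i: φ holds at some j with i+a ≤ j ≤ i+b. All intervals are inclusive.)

Check (alarm & reset) at each j in [2,6]:
  j=2: false
  j=3: true
  j=4: false
  j=5: false
  j=6: false
Found at j=3 → formula holds.

True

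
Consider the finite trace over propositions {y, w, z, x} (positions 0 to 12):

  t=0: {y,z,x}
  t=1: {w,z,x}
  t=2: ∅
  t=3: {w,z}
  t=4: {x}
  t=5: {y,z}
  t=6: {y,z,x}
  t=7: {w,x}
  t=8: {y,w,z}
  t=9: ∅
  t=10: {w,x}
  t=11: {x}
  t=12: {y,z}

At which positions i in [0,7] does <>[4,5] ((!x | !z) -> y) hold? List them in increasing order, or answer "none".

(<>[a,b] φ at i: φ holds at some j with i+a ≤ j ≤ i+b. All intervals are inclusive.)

Evaluate at each i in [0,7]:
  i=0: ✓ (witness j=5)
  i=1: ✓ (witness j=5)
  i=2: ✓ (witness j=6)
  i=3: ✓ (witness j=8)
  i=4: ✓ (witness j=8)
  i=5: ✗ (none in [9,10])
  i=6: ✗ (none in [10,11])
  i=7: ✓ (witness j=12)

0, 1, 2, 3, 4, 7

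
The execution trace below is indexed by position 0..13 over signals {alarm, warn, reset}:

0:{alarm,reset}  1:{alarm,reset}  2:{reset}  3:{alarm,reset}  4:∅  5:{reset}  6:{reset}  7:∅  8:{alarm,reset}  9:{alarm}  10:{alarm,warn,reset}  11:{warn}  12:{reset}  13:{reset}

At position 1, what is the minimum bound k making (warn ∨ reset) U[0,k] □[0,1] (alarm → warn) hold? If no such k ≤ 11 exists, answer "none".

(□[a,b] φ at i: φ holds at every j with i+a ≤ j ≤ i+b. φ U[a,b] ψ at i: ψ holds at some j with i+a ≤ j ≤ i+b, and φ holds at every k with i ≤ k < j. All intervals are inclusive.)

Need earliest j ≥ 1 with □[0,1] (alarm → warn), and (warn ∨ reset) at every k in [1,j-1].
  j=1: rhs fails.
  j=2: rhs fails.
  j=3: rhs fails.
  j=4: rhs holds; lhs holds on [1,3]. k = 3.

3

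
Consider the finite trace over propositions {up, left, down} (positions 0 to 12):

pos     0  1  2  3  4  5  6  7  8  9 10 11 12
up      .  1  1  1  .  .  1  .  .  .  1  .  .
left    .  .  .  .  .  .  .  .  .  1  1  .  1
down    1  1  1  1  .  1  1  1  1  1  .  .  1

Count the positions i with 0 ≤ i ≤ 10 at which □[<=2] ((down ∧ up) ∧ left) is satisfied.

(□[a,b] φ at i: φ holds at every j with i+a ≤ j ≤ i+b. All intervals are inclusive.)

Evaluate at each i in [0,10]:
  i=0: ✗ (fails at j=0)
  i=1: ✗ (fails at j=1)
  i=2: ✗ (fails at j=2)
  i=3: ✗ (fails at j=3)
  i=4: ✗ (fails at j=4)
  i=5: ✗ (fails at j=5)
  i=6: ✗ (fails at j=6)
  i=7: ✗ (fails at j=7)
  i=8: ✗ (fails at j=8)
  i=9: ✗ (fails at j=9)
  i=10: ✗ (fails at j=10)
Positions where it holds: {} → 0.

0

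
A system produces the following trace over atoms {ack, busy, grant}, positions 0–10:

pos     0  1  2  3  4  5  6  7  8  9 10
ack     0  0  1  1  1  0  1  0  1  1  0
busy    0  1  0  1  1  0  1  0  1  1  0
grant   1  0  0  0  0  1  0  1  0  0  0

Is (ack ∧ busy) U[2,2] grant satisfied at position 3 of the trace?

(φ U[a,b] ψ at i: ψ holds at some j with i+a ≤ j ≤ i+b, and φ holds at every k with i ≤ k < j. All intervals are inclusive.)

Need some j in [5,5] with grant, and (ack ∧ busy) at every k in [3,j-1].
  j=5: grant holds; (ack ∧ busy) holds at every k in [3,4] → satisfied.

Holds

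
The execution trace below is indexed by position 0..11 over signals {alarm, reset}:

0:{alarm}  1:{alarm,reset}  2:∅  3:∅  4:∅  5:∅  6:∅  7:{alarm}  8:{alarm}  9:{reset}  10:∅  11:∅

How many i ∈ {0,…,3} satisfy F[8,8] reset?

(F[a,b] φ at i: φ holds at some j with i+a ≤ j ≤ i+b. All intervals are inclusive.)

1

Evaluate at each i in [0,3]:
  i=0: ✗ (none in [8,8])
  i=1: ✓ (witness j=9)
  i=2: ✗ (none in [10,10])
  i=3: ✗ (none in [11,11])
Positions where it holds: {1} → 1.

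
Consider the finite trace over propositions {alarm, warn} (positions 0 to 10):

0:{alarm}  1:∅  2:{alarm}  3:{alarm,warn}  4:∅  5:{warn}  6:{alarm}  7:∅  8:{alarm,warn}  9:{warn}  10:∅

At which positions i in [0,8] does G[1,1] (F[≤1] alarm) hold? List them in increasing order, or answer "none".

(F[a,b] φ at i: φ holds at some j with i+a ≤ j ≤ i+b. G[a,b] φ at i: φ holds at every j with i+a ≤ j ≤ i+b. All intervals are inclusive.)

0, 1, 2, 4, 5, 6, 7

Evaluate at each i in [0,8]:
  i=0: ✓ (all of [1,1])
  i=1: ✓ (all of [2,2])
  i=2: ✓ (all of [3,3])
  i=3: ✗ (fails at j=4)
  i=4: ✓ (all of [5,5])
  i=5: ✓ (all of [6,6])
  i=6: ✓ (all of [7,7])
  i=7: ✓ (all of [8,8])
  i=8: ✗ (fails at j=9)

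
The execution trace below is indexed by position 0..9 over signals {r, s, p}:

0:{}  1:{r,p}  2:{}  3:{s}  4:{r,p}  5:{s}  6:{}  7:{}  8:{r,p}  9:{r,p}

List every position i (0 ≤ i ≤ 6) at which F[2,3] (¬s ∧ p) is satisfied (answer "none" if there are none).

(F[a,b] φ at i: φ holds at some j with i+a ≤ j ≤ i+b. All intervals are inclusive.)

Evaluate at each i in [0,6]:
  i=0: ✗ (none in [2,3])
  i=1: ✓ (witness j=4)
  i=2: ✓ (witness j=4)
  i=3: ✗ (none in [5,6])
  i=4: ✗ (none in [6,7])
  i=5: ✓ (witness j=8)
  i=6: ✓ (witness j=8)

1, 2, 5, 6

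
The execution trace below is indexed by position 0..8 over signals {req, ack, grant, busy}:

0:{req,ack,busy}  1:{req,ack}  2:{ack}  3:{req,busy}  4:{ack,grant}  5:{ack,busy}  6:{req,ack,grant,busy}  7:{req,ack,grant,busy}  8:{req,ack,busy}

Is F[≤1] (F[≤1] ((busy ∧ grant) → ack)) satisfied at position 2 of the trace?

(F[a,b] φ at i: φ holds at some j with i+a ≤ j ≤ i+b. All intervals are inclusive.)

Holds

Check F[≤1] ((busy ∧ grant) → ack) at each j in [2,3]:
  j=2: holds (witness at 2)
  j=3: holds (witness at 3)
Found at j=2 → formula holds.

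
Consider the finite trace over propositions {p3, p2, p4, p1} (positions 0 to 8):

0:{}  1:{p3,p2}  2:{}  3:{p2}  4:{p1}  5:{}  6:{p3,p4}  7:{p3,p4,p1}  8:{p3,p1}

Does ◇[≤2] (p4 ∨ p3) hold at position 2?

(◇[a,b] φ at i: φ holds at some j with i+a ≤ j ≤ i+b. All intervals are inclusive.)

False

Check (p4 ∨ p3) at each j in [2,4]:
  j=2: false
  j=3: false
  j=4: false
No position in the window satisfies it → formula fails.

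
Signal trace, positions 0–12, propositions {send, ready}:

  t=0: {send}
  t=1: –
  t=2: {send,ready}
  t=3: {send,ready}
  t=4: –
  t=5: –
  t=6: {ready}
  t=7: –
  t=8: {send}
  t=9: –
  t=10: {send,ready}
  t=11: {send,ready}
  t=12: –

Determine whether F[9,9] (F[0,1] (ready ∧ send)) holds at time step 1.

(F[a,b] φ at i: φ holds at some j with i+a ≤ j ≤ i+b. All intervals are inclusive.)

Holds

Check F[0,1] (ready ∧ send) at each j in [10,10]:
  j=10: holds (witness at 10)
Found at j=10 → formula holds.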